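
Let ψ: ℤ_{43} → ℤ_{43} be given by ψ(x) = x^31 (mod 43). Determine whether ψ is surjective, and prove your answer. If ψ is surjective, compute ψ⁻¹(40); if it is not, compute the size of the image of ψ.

24

Since 43 is prime, the nonzero elements of ℤ_{43} form a cyclic group of order 42.
As gcd(31, 42) = 1, raising to the 31st power is a bijection on this group: if a^31 ≡ b^31 then (ab^{−1})^31 = 1, and the only element of order dividing gcd(31, 42) = 1 is 1, so a = b.
With ψ(0) = 0 this makes ψ injective on all of ℤ_{43}, hence bijective (finite equal-size domain and codomain). In particular ψ is surjective.
Since ψ is surjective, we find the preimage of 40. The inverse of x ↦ x^31 on (ℤ_{43})^× is x ↦ x^19, because 31·19 = 589 = 14·42 + 1 ≡ 1 (mod 42) and x^{42} = 1 for x ≠ 0 (Fermat). So ψ⁻¹(40) = 40^19 mod 43.
Repeated squaring mod 43: 40^1 ≡ 40, 40^2 ≡ 40² = 1600 ≡ 9, 40^4 ≡ 9² = 81 ≡ 38, 40^8 ≡ 38² = 1444 ≡ 25, 40^16 ≡ 25² = 625 ≡ 23. Since 19 = 16 + 2 + 1, 40^19 ≡ 23·9·40: 23·9 = 207 ≡ 35, then 35·40 = 1400 ≡ 24. So 40^19 ≡ 24 (mod 43).
Hence ψ⁻¹(40) = 24.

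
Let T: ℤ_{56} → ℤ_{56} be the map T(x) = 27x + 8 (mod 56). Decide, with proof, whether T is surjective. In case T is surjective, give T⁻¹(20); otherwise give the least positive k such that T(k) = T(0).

44

Since gcd(27, 56) = 1, 27 is invertible modulo 56. Euclid's algorithm: 56 = 2·27 + 2, 27 = 13·2 + 1; back-substituting gives 1 = 27·27 − 13·56, so 27⁻¹ ≡ 27 (mod 56).
Then y ↦ 27(y − 8) is a two-sided inverse to T, so every y ∈ ℤ_{56} has a preimage.
Therefore T is surjective.
Since T is surjective, we compute T⁻¹(20): solve 27x + 8 ≡ 20 (mod 56), i.e. 27x ≡ 12 (mod 56).
Multiplying by 27⁻¹ = 27 gives x ≡ 27·12 = 324 = 5·56 + 44 ≡ 44 (mod 56).
Check: T(44) = 27·44 + 8 = 1196 = 21·56 + 20 ≡ 20 (mod 56).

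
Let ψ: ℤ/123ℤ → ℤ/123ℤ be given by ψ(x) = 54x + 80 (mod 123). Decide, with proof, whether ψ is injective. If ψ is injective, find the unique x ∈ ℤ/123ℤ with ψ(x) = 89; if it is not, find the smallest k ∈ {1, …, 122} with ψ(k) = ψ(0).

We have gcd(54, 123) = 3 > 1. Taking x_1 = 0 and x_2 = 41: ψ(0) = 80 and ψ(41) = 54·41 + 80 = 2294 ≡ 80 (mod 123).
So ψ(0) = ψ(41) while 0 ≠ 41, therefore ψ is not injective.
Since ψ is not injective, we find the least positive k with ψ(k) = ψ(0): this means 54k ≡ 0 (mod 123), i.e. 123 ∣ 54k. Since gcd(54, 123) = 3, dividing through by 3 this holds exactly when 41 ∣ 18k, and as gcd(18, 41) = 1, exactly when 41 ∣ k.
The smallest positive such k is 41.

41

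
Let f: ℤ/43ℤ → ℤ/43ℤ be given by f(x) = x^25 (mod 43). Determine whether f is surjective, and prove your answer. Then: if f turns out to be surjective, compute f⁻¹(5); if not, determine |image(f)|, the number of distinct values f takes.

Since 43 is prime, the nonzero elements of ℤ/43ℤ form a cyclic group of order 42.
As gcd(25, 42) = 1, raising to the 25th power is a bijection on this group: if x_1^25 ≡ x_2^25 then (x_1x_2^{−1})^25 = 1, and the only element of order dividing gcd(25, 42) = 1 is 1, so x_1 = x_2.
With f(0) = 0 this makes f injective on all of ℤ/43ℤ, hence bijective (finite equal-size domain and codomain). In particular f is surjective.
Since f is surjective, we find the preimage of 5. The inverse of x ↦ x^25 on (ℤ/43ℤ)^× is x ↦ x^37, because 25·37 = 925 = 22·42 + 1 ≡ 1 (mod 42) and x^{42} = 1 for x ≠ 0 (Fermat). So f⁻¹(5) = 5^37 mod 43.
Repeated squaring mod 43: 5^1 ≡ 5, 5^2 ≡ 5² = 25, 5^4 ≡ 25² = 625 ≡ 23, 5^8 ≡ 23² = 529 ≡ 13, 5^16 ≡ 13² = 169 ≡ 40, 5^32 ≡ 40² = 1600 ≡ 9. Since 37 = 32 + 4 + 1, 5^37 ≡ 9·23·5: 9·23 = 207 ≡ 35, then 35·5 = 175 ≡ 3. So 5^37 ≡ 3 (mod 43).
Hence f⁻¹(5) = 3.

3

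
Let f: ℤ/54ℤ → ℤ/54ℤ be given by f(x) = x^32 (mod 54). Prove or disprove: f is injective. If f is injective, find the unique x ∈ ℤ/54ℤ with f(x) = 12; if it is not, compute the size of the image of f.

20

f(0) = 0^32 = 0.
f(6): Repeated squaring mod 54: 6^1 ≡ 6, 6^2 ≡ 6² = 36, 6^4 ≡ 36² = 1296 ≡ 0, 6^8 ≡ 0² = 0, 6^16 ≡ 0² = 0, 6^32 ≡ 0² = 0. So 6^32 ≡ 0 (mod 54).
So f(0) = f(6) = 0 while 0 ≠ 6, therefore f is not injective.
Since f is not injective, we determine |image(f)|. Computing x^32 mod 54 for each x (by repeated squaring, reducing mod 54 at every step), the values f(0), f(1), …, f(53) are: 0, 1, 22, 27, 52, 7, 0, 13, 10, 27, 46, 31, 0, 43, 16, 27, 4, 19, 0, 37, 40, 27, 34, 25, 0, 49, 28, 27, 28, 49, 0, 25, 34, 27, 40, 37, 0, 19, 4, 27, 16, 43, 0, 31, 46, 27, 10, 13, 0, 7, 52, 27, 22, 1.
The distinct values are {0, 1, 4, 7, 10, 13, 16, 19, 22, 25, 27, 28, 31, 34, 37, 40, 43, 46, 49, 52}; there are 20 of them.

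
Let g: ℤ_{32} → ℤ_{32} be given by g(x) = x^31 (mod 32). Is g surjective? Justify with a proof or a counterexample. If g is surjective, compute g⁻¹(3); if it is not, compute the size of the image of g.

17

g(0) = 0^31 = 0.
g(2): Repeated squaring mod 32: 2^1 ≡ 2, 2^2 ≡ 2² = 4, 2^4 ≡ 4² = 16, 2^8 ≡ 16² = 256 ≡ 0, 2^16 ≡ 0² = 0. Since 31 = 16 + 8 + 4 + 2 + 1, 2^31 ≡ 0·0·16·4·2: 0·0 = 0, then 0·16 = 0, then 0·4 = 0, then 0·2 = 0. So 2^31 ≡ 0 (mod 32).
So g(0) = g(2) = 0 while 0 ≠ 2, therefore g is not injective.
A non-injective map from the 32-element set ℤ_{32} to itself takes at most 31 distinct values, so it cannot be surjective. Thus g is not surjective.
Since g is not surjective, we determine |image(g)|. Computing x^31 mod 32 for each x (by repeated squaring, reducing mod 32 at every step), the values g(0), g(1), …, g(31) are: 0, 1, 0, 11, 0, 13, 0, 23, 0, 25, 0, 3, 0, 5, 0, 15, 0, 17, 0, 27, 0, 29, 0, 7, 0, 9, 0, 19, 0, 21, 0, 31.
The distinct values are {0, 1, 3, 5, 7, 9, 11, 13, 15, 17, 19, 21, 23, 25, 27, 29, 31}; there are 17 of them.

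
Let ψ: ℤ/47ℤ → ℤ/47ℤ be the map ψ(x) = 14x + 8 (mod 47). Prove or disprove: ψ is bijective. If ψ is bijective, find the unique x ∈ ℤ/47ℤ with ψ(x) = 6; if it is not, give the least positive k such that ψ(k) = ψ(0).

20

By definition, ψ is injective if ψ(s) = ψ(t) implies s = t.
Suppose ψ(s) = ψ(t) in ℤ/47ℤ. Then 14s + 8 ≡ 14t + 8 (mod 47), hence 14(s − t) ≡ 0 (mod 47).
Since gcd(14, 47) = 1, 14 is invertible modulo 47, hence s − t ≡ 0 (mod 47), i.e. s = t.
We now compute 14⁻¹ mod 47 explicitly. Euclid's algorithm: 47 = 3·14 + 5, 14 = 2·5 + 4, 5 = 1·4 + 1; back-substituting gives 1 = 37·14 − 11·47, so 14⁻¹ ≡ 37 (mod 47).
For any y ∈ ℤ/47ℤ, x = 37(y − 8) mod 47 satisfies ψ(x) = 14·37(y − 8) + 8 ≡ y (since 14·37 ≡ 1 mod 47). So every y has a preimage.
Thus ψ is bijective.
Since ψ is bijective, we find ψ⁻¹(6): we need 14x ≡ 6 − 8 ≡ 45 (mod 47). Using 14⁻¹ = 37: x ≡ 37·45 = 1665 = 35·47 + 20, so x = 20.
Check: ψ(20) = 14·20 + 8 = 288 = 6·47 + 6 ≡ 6 (mod 47).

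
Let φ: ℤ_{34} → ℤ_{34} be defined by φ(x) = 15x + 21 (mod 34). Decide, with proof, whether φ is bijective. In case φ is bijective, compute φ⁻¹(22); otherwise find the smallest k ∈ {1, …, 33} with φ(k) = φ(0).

By definition, φ is injective when φ(s) = φ(t) forces s = t.
If φ(s) = φ(t), then 15s ≡ 15t (mod 34). Because gcd(15, 34) = 1, we may cancel 15 to get s ≡ t (mod 34).
We now compute 15⁻¹ mod 34 explicitly. Euclid's algorithm: 34 = 2·15 + 4, 15 = 3·4 + 3, 4 = 1·3 + 1; back-substituting gives 1 = 25·15 − 11·34, so 15⁻¹ ≡ 25 (mod 34).
For any y ∈ ℤ_{34}, x = 25(y − 21) mod 34 satisfies φ(x) = 15·25(y − 21) + 21 ≡ y (since 15·25 ≡ 1 mod 34). So every y has a preimage.
Hence φ is bijective.
Since φ is bijective, we find φ⁻¹(22): we need 15x ≡ 22 − 21 ≡ 1 (mod 34). Using 15⁻¹ = 25: x ≡ 25·1 = 25, so x = 25.
Check: φ(25) = 15·25 + 21 = 396 = 11·34 + 22 ≡ 22 (mod 34).

25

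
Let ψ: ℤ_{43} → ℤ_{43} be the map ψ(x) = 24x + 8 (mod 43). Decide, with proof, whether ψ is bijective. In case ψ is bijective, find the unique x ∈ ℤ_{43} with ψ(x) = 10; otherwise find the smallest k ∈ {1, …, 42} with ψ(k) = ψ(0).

Suppose ψ(s) = ψ(t) in ℤ_{43}. Then 24s + 8 ≡ 24t + 8 (mod 43), therefore 24(s − t) ≡ 0 (mod 43).
Since gcd(24, 43) = 1, 24 is invertible modulo 43, so s − t ≡ 0 (mod 43), i.e. s = t.
We now compute 24⁻¹ mod 43 explicitly. Euclid's algorithm: 43 = 1·24 + 19, 24 = 1·19 + 5, 19 = 3·5 + 4, 5 = 1·4 + 1; back-substituting gives 1 = 9·24 − 5·43, so 24⁻¹ ≡ 9 (mod 43).
Then y ↦ 9(y − 8) is a two-sided inverse to ψ, so every y ∈ ℤ_{43} has a preimage.
Therefore ψ is bijective.
Since ψ is bijective, we find ψ⁻¹(10): we need 24x ≡ 10 − 8 ≡ 2 (mod 43). Using 24⁻¹ = 9: x ≡ 9·2 = 18, so x = 18.
Check: ψ(18) = 24·18 + 8 = 440 = 10·43 + 10 ≡ 10 (mod 43).

18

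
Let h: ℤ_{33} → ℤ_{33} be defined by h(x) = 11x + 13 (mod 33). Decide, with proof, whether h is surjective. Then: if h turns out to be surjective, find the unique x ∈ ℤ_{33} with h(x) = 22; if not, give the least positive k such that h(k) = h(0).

Since gcd(11, 33) = 11, we have 11x ≡ 0 (mod 11) for all x, so h(x) ≡ 2 (mod 11).
But 0 ≢ 2 (mod 11), so 0 ∈ ℤ_{33} has no preimage. So h is not surjective.
Since h is not surjective, we find the least positive k with h(k) = h(0): this means 11k ≡ 0 (mod 33), i.e. 33 ∣ 11k. Since gcd(11, 33) = 11, dividing through by 11 this holds exactly when 3 ∣ k.
The smallest positive such k is 3.

3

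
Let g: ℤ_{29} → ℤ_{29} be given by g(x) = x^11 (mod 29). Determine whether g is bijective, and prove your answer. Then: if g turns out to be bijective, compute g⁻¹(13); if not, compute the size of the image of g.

5

Since 29 is prime, the nonzero elements of ℤ_{29} form a cyclic group of order 28.
As gcd(11, 28) = 1, raising to the 11th power is a bijection on this group: if x_1^11 ≡ x_2^11 then (x_1x_2^{−1})^11 = 1, and the only element of order dividing gcd(11, 28) = 1 is 1, so x_1 = x_2.
With g(0) = 0 this makes g injective on all of ℤ_{29}, hence bijective (finite equal-size domain and codomain). In particular g is bijective.
Since g is bijective, we find the preimage of 13. The inverse of x ↦ x^11 on (ℤ_{29})^× is x ↦ x^23, because 11·23 = 253 = 9·28 + 1 ≡ 1 (mod 28) and x^{28} = 1 for x ≠ 0 (Fermat). So g⁻¹(13) = 13^23 mod 29.
Repeated squaring mod 29: 13^1 ≡ 13, 13^2 ≡ 13² = 169 ≡ 24, 13^4 ≡ 24² = 576 ≡ 25, 13^8 ≡ 25² = 625 ≡ 16, 13^16 ≡ 16² = 256 ≡ 24. Since 23 = 16 + 4 + 2 + 1, 13^23 ≡ 24·25·24·13: 24·25 = 600 ≡ 20, then 20·24 = 480 ≡ 16, then 16·13 = 208 ≡ 5. So 13^23 ≡ 5 (mod 29).
Hence g⁻¹(13) = 5.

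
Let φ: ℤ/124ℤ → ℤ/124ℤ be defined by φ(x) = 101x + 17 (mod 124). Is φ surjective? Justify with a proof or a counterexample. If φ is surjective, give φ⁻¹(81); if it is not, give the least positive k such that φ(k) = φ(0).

Recall: surjectivity means every element of the codomain has a preimage under φ.
Since gcd(101, 124) = 1, 101 is invertible modulo 124. Euclid's algorithm: 124 = 1·101 + 23, 101 = 4·23 + 9, 23 = 2·9 + 5, 9 = 1·5 + 4, 5 = 1·4 + 1; back-substituting gives 1 = 97·101 − 79·124, so 101⁻¹ ≡ 97 (mod 124).
Then y ↦ 97(y − 17) is a two-sided inverse to φ, so every y ∈ ℤ/124ℤ has a preimage.
Hence φ is surjective.
Since φ is surjective, we compute φ⁻¹(81): solve 101x + 17 ≡ 81 (mod 124), i.e. 101x ≡ 64 (mod 124).
Multiplying by 101⁻¹ = 97 gives x ≡ 97·64 = 6208 = 50·124 + 8 ≡ 8 (mod 124).
Check: φ(8) = 101·8 + 17 = 825 = 6·124 + 81 ≡ 81 (mod 124).

8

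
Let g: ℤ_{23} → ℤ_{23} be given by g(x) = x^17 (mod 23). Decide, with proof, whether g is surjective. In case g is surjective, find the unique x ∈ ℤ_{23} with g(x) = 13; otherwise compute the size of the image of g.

8

Since 23 is prime, the nonzero elements of ℤ_{23} form a cyclic group of order 22.
As gcd(17, 22) = 1, raising to the 17th power is a bijection on this group: if x_1^17 ≡ x_2^17 then (x_1x_2^{−1})^17 = 1, and the only element of order dividing gcd(17, 22) = 1 is 1, so x_1 = x_2.
With g(0) = 0 this makes g injective on all of ℤ_{23}, hence bijective (finite equal-size domain and codomain). In particular g is surjective.
Since g is surjective, we find the preimage of 13. The inverse of x ↦ x^17 on (ℤ_{23})^× is x ↦ x^13, because 17·13 = 221 = 10·22 + 1 ≡ 1 (mod 22) and x^{22} = 1 for x ≠ 0 (Fermat). So g⁻¹(13) = 13^13 mod 23.
Repeated squaring mod 23: 13^1 ≡ 13, 13^2 ≡ 13² = 169 ≡ 8, 13^4 ≡ 8² = 64 ≡ 18, 13^8 ≡ 18² = 324 ≡ 2. Since 13 = 8 + 4 + 1, 13^13 ≡ 2·18·13: 2·18 = 36 ≡ 13, then 13·13 = 169 ≡ 8. So 13^13 ≡ 8 (mod 23).
Hence g⁻¹(13) = 8.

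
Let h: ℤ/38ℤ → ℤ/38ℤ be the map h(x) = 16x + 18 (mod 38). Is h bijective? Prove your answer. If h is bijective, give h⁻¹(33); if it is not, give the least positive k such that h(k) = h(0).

19

We have gcd(16, 38) = 2 > 1. Taking s = 0 and t = 19: h(0) = 18 and h(19) = 16·19 + 18 = 322 ≡ 18 (mod 38).
So h(0) = h(19) while 0 ≠ 19, so h is not injective, hence not bijective.
Since h is not bijective, we find the least positive k with h(k) = h(0): this means 16k ≡ 0 (mod 38), i.e. 38 ∣ 16k. Since gcd(16, 38) = 2, dividing through by 2 this holds exactly when 19 ∣ 8k, and as gcd(8, 19) = 1, exactly when 19 ∣ k.
The smallest positive such k is 19.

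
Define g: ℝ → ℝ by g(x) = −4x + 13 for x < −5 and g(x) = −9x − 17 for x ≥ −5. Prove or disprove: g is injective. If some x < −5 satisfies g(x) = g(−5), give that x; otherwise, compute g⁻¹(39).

-13/2

Both pieces are strictly decreasing (slopes −4 and −9), so each is injective on its own interval.
The left piece maps (−∞, −5) onto (33, ∞); the right piece maps [−5, ∞) onto (−∞, 28].
These images are disjoint, so no value is attained by both pieces. Thus g is injective.
Because the two images are disjoint, no x < −5 has g(x) = g(−5), so we compute g⁻¹(39): 39 lies in (33, ∞), so solve −4x + 13 = 39: x = (39 − 13)/(−4) = −13/2.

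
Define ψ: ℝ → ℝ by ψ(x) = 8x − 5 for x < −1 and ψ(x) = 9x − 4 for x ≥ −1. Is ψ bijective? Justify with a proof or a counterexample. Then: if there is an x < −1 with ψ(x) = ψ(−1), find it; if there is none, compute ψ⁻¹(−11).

Both pieces are strictly increasing (slopes 8 and 9), so each is injective on its own interval.
The left piece maps (−∞, −1) onto (−∞, −13); the right piece maps [−1, ∞) onto [−13, ∞).
Since −13 = −13, the images partition ℝ: ψ is injective and surjective, hence bijective.
Because the two images are disjoint, no x < −1 has ψ(x) = ψ(−1), so we compute ψ⁻¹(−11): −11 lies in [−13, ∞), so solve 9x − 4 = −11: x = (−11 + 4)/9 = −7/9.

-7/9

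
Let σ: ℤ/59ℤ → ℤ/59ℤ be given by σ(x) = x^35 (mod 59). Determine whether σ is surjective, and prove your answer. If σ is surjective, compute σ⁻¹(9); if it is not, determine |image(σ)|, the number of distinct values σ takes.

49

Since 59 is prime, the nonzero elements of ℤ/59ℤ form a cyclic group of order 58.
As gcd(35, 58) = 1, raising to the 35th power is a bijection on this group: if s^35 ≡ t^35 then (st^{−1})^35 = 1, and the only element of order dividing gcd(35, 58) = 1 is 1, so s = t.
With σ(0) = 0 this makes σ injective on all of ℤ/59ℤ, hence bijective (finite equal-size domain and codomain). In particular σ is surjective.
Since σ is surjective, we find the preimage of 9. The inverse of x ↦ x^35 on (ℤ/59ℤ)^× is x ↦ x^5, because 35·5 = 175 = 3·58 + 1 ≡ 1 (mod 58) and x^{58} = 1 for x ≠ 0 (Fermat). So σ⁻¹(9) = 9^5 mod 59.
Repeated squaring mod 59: 9^1 ≡ 9, 9^2 ≡ 9² = 81 ≡ 22, 9^4 ≡ 22² = 484 ≡ 12. Since 5 = 4 + 1, 9^5 ≡ 12·9: 12·9 = 108 ≡ 49. So 9^5 ≡ 49 (mod 59).
Hence σ⁻¹(9) = 49.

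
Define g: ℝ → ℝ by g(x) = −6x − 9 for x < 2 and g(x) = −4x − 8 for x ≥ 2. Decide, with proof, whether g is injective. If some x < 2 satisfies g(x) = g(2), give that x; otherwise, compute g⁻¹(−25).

7/6

Both pieces are strictly decreasing (slopes −6 and −4), so each is injective on its own interval.
The left piece maps (−∞, 2) onto (−21, ∞); the right piece maps [2, ∞) onto (−∞, −16].
These images overlap. In particular g(2) = −16 (right piece), and solving −6x − 9 = −16 on the left piece gives x = 7/6 < 2.
So g(7/6) = g(2) with 7/6 ≠ 2, and g is not injective. This x = 7/6 is the requested value below 2.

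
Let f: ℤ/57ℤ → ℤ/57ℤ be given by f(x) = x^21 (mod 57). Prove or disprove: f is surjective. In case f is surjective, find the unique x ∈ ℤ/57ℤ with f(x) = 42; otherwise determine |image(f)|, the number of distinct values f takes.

21

f(1) = 1^21 = 1.
f(7): Repeated squaring mod 57: 7^1 ≡ 7, 7^2 ≡ 7² = 49, 7^4 ≡ 49² = 2401 ≡ 7, 7^8 ≡ 7² = 49, 7^16 ≡ 49² = 2401 ≡ 7. Since 21 = 16 + 4 + 1, 7^21 ≡ 7·7·7: 7·7 = 49, then 49·7 = 343 ≡ 1. So 7^21 ≡ 1 (mod 57).
So f(1) = f(7) = 1 while 1 ≠ 7, so f is not injective.
A non-injective map from the 57-element set ℤ/57ℤ to itself takes at most 56 distinct values, so it cannot be surjective. So f is not surjective.
Since f is not surjective, we determine |image(f)|. Computing x^21 mod 57 for each x (by repeated squaring, reducing mod 57 at every step), the values f(0), f(1), …, f(56) are: 0, 1, 8, 27, 7, 11, 45, 1, 56, 45, 31, 20, 18, 31, 8, 12, 49, 11, 18, 19, 20, 27, 46, 26, 30, 7, 20, 18, 7, 50, 39, 37, 50, 27, 31, 11, 30, 37, 38, 39, 46, 8, 45, 49, 26, 39, 37, 26, 12, 1, 56, 12, 46, 50, 30, 49, 56.
The distinct values are {0, 1, 7, 8, 11, 12, 18, 19, 20, 26, 27, 30, 31, 37, 38, 39, 45, 46, 49, 50, 56}; there are 21 of them.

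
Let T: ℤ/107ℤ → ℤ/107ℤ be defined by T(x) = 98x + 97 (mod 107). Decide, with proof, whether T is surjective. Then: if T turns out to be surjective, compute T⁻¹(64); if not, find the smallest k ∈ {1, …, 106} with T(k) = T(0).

Since gcd(98, 107) = 1, 98 is invertible modulo 107. Euclid's algorithm: 107 = 1·98 + 9, 98 = 10·9 + 8, 9 = 1·8 + 1; back-substituting gives 1 = 95·98 − 87·107, so 98⁻¹ ≡ 95 (mod 107).
Then y ↦ 95(y − 97) is a two-sided inverse to T, so every y ∈ ℤ/107ℤ has a preimage.
Therefore T is surjective.
Since T is surjective, we find T⁻¹(64): we need 98x ≡ 64 − 97 ≡ 74 (mod 107). Using 98⁻¹ = 95: x ≡ 95·74 = 7030 = 65·107 + 75, so x = 75.
Check: T(75) = 98·75 + 97 = 7447 = 69·107 + 64 ≡ 64 (mod 107).

75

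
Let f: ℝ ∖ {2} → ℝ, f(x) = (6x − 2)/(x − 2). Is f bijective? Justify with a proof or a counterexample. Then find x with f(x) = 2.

-1/2

If f(x) = 6, cross-multiplying gives 1(6x − 2) = 6(x − 2), which simplifies to −2 = −12 — false.  So 6 has no preimage and f is not surjective.
Thus f is not bijective.
Solving f(x) = 2: cross-multiplying gives 6x − 2 = 2(x − 2), which rearranges to 4x = −2, so x = −1/2.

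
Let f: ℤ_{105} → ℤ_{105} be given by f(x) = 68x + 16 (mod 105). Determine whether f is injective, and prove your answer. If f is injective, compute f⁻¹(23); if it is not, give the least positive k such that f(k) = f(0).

If f(u) = f(v), then 68u ≡ 68v (mod 105). Because gcd(68, 105) = 1, we may cancel 68 to get u ≡ v (mod 105).
So f is injective.
We now compute 68⁻¹ mod 105 explicitly. Euclid's algorithm: 105 = 1·68 + 37, 68 = 1·37 + 31, 37 = 1·31 + 6, 31 = 5·6 + 1; back-substituting gives 1 = 17·68 − 11·105, so 68⁻¹ ≡ 17 (mod 105).
Since f is injective, we compute f⁻¹(23): solve 68x + 16 ≡ 23 (mod 105), i.e. 68x ≡ 7 (mod 105).
Multiplying by 68⁻¹ = 17 gives x ≡ 17·7 = 119 = 1·105 + 14 ≡ 14 (mod 105).
Check: f(14) = 68·14 + 16 = 968 = 9·105 + 23 ≡ 23 (mod 105).

14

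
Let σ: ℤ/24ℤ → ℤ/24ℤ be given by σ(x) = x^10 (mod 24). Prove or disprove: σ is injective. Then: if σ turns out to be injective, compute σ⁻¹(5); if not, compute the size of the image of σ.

σ(2): Repeated squaring mod 24: 2^1 ≡ 2, 2^2 ≡ 2² = 4, 2^4 ≡ 4² = 16, 2^8 ≡ 16² = 256 ≡ 16. Since 10 = 8 + 2, 2^10 ≡ 16·4: 16·4 = 64 ≡ 16. So 2^10 ≡ 16 (mod 24).
σ(4): Repeated squaring mod 24: 4^1 ≡ 4, 4^2 ≡ 4² = 16, 4^4 ≡ 16² = 256 ≡ 16, 4^8 ≡ 16² = 256 ≡ 16. Since 10 = 8 + 2, 4^10 ≡ 16·16: 16·16 = 256 ≡ 16. So 4^10 ≡ 16 (mod 24).
So σ(2) = σ(4) = 16 while 2 ≠ 4, therefore σ is not injective.
Since σ is not injective, we determine |image(σ)|. Computing x^10 mod 24 for each x (by repeated squaring, reducing mod 24 at every step), the values σ(0), σ(1), …, σ(23) are: 0, 1, 16, 9, 16, 1, 0, 1, 16, 9, 16, 1, 0, 1, 16, 9, 16, 1, 0, 1, 16, 9, 16, 1.
The distinct values are {0, 1, 9, 16}; there are 4 of them.

4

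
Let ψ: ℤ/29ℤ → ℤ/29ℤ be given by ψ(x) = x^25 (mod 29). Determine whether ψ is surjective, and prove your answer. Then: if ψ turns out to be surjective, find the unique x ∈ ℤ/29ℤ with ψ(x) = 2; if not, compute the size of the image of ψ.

19

Since 29 is prime, the nonzero elements of ℤ/29ℤ form a cyclic group of order 28.
As gcd(25, 28) = 1, raising to the 25th power is a bijection on this group: if s^25 ≡ t^25 then (st^{−1})^25 = 1, and the only element of order dividing gcd(25, 28) = 1 is 1, so s = t.
With ψ(0) = 0 this makes ψ injective on all of ℤ/29ℤ, hence bijective (finite equal-size domain and codomain). In particular ψ is surjective.
Since ψ is surjective, we find the preimage of 2. The inverse of x ↦ x^25 on (ℤ/29ℤ)^× is x ↦ x^9, because 25·9 = 225 = 8·28 + 1 ≡ 1 (mod 28) and x^{28} = 1 for x ≠ 0 (Fermat). So ψ⁻¹(2) = 2^9 mod 29.
Repeated squaring mod 29: 2^1 ≡ 2, 2^2 ≡ 2² = 4, 2^4 ≡ 4² = 16, 2^8 ≡ 16² = 256 ≡ 24. Since 9 = 8 + 1, 2^9 ≡ 24·2: 24·2 = 48 ≡ 19. So 2^9 ≡ 19 (mod 29).
Hence ψ⁻¹(2) = 19.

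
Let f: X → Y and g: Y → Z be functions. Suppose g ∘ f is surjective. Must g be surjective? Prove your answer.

surjective

Let c ∈ Z. Since g ∘ f is surjective, some a ∈ X has g(f(a)) = c. Then b = f(a) ∈ Y satisfies g(b) = c. So g is surjective.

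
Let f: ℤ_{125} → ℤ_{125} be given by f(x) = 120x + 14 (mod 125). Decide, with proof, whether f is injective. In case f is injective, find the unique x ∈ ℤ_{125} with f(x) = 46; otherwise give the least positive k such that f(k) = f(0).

25

Recall: f is injective when f(a) = f(b) forces a = b.
We have gcd(120, 125) = 5 > 1. Taking a = 0 and b = 25: f(0) = 14 and f(25) = 120·25 + 14 = 3014 ≡ 14 (mod 125).
So f(0) = f(25) while 0 ≠ 25, hence f is not injective.
Since f is not injective, we find the least positive k with f(k) = f(0): this means 120k ≡ 0 (mod 125), i.e. 125 ∣ 120k. Since gcd(120, 125) = 5, dividing through by 5 this holds exactly when 25 ∣ 24k, and as gcd(24, 25) = 1, exactly when 25 ∣ k.
The smallest positive such k is 25.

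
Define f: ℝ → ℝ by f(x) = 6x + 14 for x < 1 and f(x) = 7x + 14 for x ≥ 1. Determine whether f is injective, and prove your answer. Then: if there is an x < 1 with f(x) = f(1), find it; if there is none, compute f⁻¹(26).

12/7

Both pieces are strictly increasing (slopes 6 and 7), so each is injective on its own interval.
The left piece maps (−∞, 1) onto (−∞, 20); the right piece maps [1, ∞) onto [21, ∞).
These images are disjoint, so no value is attained by both pieces. So f is injective.
Because the two images are disjoint, no x < 1 has f(x) = f(1), so we compute f⁻¹(26): 26 lies in [21, ∞), so solve 7x + 14 = 26: x = (26 − 14)/7 = 12/7.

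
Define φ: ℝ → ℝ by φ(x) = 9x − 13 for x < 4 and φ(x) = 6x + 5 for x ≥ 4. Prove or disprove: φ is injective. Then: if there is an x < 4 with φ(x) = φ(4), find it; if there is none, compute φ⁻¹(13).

26/9

Both pieces are strictly increasing (slopes 9 and 6), so each is injective on its own interval.
The left piece maps (−∞, 4) onto (−∞, 23); the right piece maps [4, ∞) onto [29, ∞).
These images are disjoint, so no value is attained by both pieces. Therefore φ is injective.
Because the two images are disjoint, no x < 4 has φ(x) = φ(4), so we compute φ⁻¹(13): 13 lies in (−∞, 23), so solve 9x − 13 = 13: x = (13 + 13)/9 = 26/9.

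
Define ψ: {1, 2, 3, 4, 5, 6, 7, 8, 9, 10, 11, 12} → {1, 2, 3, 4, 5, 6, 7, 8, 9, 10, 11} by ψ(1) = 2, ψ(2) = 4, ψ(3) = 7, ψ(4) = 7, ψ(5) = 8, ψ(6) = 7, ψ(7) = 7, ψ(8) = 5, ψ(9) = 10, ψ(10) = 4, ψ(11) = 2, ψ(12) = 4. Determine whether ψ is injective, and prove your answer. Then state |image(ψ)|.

ψ(3) = 7 = ψ(4) with 3 ≠ 4, so ψ is not injective.
The image of ψ is {2, 4, 5, 7, 8, 10}, which has 6 elements.

6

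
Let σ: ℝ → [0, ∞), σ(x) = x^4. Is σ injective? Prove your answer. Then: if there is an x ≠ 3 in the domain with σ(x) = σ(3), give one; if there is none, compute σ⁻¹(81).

-3

σ(3) = 81 = (−3)^4 = σ(−3) (since 4 is even), with 3 ≠ −3. So σ is not injective.
For the follow-up, such an x exists: taking x = −3 ∈ ℝ gives σ(−3) = 81 = σ(3) with −3 ≠ 3.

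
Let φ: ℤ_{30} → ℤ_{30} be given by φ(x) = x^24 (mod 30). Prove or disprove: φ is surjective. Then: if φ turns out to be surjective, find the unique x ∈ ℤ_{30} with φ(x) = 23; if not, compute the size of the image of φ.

φ(2): Repeated squaring mod 30: 2^1 ≡ 2, 2^2 ≡ 2² = 4, 2^4 ≡ 4² = 16, 2^8 ≡ 16² = 256 ≡ 16, 2^16 ≡ 16² = 256 ≡ 16. Since 24 = 16 + 8, 2^24 ≡ 16·16: 16·16 = 256 ≡ 16. So 2^24 ≡ 16 (mod 30).
φ(4): Repeated squaring mod 30: 4^1 ≡ 4, 4^2 ≡ 4² = 16, 4^4 ≡ 16² = 256 ≡ 16, 4^8 ≡ 16² = 256 ≡ 16, 4^16 ≡ 16² = 256 ≡ 16. Since 24 = 16 + 8, 4^24 ≡ 16·16: 16·16 = 256 ≡ 16. So 4^24 ≡ 16 (mod 30).
So φ(2) = φ(4) = 16 while 2 ≠ 4, so φ is not injective.
A non-injective map from the 30-element set ℤ_{30} to itself takes at most 29 distinct values, so it cannot be surjective. So φ is not surjective.
Since φ is not surjective, we determine |image(φ)|. Computing x^24 mod 30 for each x (by repeated squaring, reducing mod 30 at every step), the values φ(0), φ(1), …, φ(29) are: 0, 1, 16, 21, 16, 25, 6, 1, 16, 21, 10, 1, 6, 1, 16, 15, 16, 1, 6, 1, 10, 21, 16, 1, 6, 25, 16, 21, 16, 1.
The distinct values are {0, 1, 6, 10, 15, 16, 21, 25}; there are 8 of them.

8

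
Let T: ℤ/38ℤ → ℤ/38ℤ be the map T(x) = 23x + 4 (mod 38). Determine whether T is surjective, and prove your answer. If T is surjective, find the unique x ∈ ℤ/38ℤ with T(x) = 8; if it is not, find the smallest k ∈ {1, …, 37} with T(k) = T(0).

20

Since gcd(23, 38) = 1, 23 is invertible modulo 38. Euclid's algorithm: 38 = 1·23 + 15, 23 = 1·15 + 8, 15 = 1·8 + 7, 8 = 1·7 + 1; back-substituting gives 1 = 5·23 − 3·38, so 23⁻¹ ≡ 5 (mod 38).
For any y ∈ ℤ/38ℤ, x = 5(y − 4) mod 38 satisfies T(x) = 23·5(y − 4) + 4 ≡ y (since 23·5 ≡ 1 mod 38). So every y has a preimage.
Hence T is surjective.
Since T is surjective, we find T⁻¹(8): we need 23x ≡ 8 − 4 ≡ 4 (mod 38). Using 23⁻¹ = 5: x ≡ 5·4 = 20, so x = 20.
Check: T(20) = 23·20 + 4 = 464 = 12·38 + 8 ≡ 8 (mod 38).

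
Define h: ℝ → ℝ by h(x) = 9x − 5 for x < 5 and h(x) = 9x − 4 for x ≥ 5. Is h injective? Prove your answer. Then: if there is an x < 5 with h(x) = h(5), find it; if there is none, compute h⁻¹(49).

53/9

Both pieces are strictly increasing (slopes 9 and 9), so each is injective on its own interval.
The left piece maps (−∞, 5) onto (−∞, 40); the right piece maps [5, ∞) onto [41, ∞).
These images are disjoint, so no value is attained by both pieces. So h is injective.
Because the two images are disjoint, no x < 5 has h(x) = h(5), so we compute h⁻¹(49): 49 lies in [41, ∞), so solve 9x − 4 = 49: x = (49 + 4)/9 = 53/9.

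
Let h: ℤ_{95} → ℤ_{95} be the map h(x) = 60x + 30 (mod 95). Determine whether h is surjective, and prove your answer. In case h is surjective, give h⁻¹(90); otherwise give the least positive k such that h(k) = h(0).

19

Recall: surjectivity means every element of the codomain has a preimage under h.
Since gcd(60, 95) = 5, we have 60x ≡ 0 (mod 5) for all x, so h(x) ≡ 0 (mod 5).
But 1 ≢ 0 (mod 5), so 1 ∈ ℤ_{95} has no preimage. So h is not surjective.
Since h is not surjective, we find the least positive k with h(k) = h(0): this means 60k ≡ 0 (mod 95), i.e. 95 ∣ 60k. Since gcd(60, 95) = 5, dividing through by 5 this holds exactly when 19 ∣ 12k, and as gcd(12, 19) = 1, exactly when 19 ∣ k.
The smallest positive such k is 19.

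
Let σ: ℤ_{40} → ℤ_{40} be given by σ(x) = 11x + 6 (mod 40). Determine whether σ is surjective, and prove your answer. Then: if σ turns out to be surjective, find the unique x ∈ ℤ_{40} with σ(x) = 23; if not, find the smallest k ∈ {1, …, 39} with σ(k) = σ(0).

By definition, surjectivity means every element of the codomain has a preimage under σ.
Since gcd(11, 40) = 1, 11 is invertible modulo 40. Euclid's algorithm: 40 = 3·11 + 7, 11 = 1·7 + 4, 7 = 1·4 + 3, 4 = 1·3 + 1; back-substituting gives 1 = 11·11 − 3·40, so 11⁻¹ ≡ 11 (mod 40).
Then y ↦ 11(y − 6) is a two-sided inverse to σ, so every y ∈ ℤ_{40} has a preimage.
Thus σ is surjective.
Since σ is surjective, we compute σ⁻¹(23): solve 11x + 6 ≡ 23 (mod 40), i.e. 11x ≡ 17 (mod 40).
Multiplying by 11⁻¹ = 11 gives x ≡ 11·17 = 187 = 4·40 + 27 ≡ 27 (mod 40).
Check: σ(27) = 11·27 + 6 = 303 = 7·40 + 23 ≡ 23 (mod 40).

27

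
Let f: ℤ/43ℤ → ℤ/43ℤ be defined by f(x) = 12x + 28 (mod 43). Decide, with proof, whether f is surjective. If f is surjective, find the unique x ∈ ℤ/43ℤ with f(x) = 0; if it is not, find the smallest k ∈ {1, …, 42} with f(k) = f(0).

12

By definition, surjectivity means every element of the codomain has a preimage under f.
Since gcd(12, 43) = 1, 12 is invertible modulo 43. Euclid's algorithm: 43 = 3·12 + 7, 12 = 1·7 + 5, 7 = 1·5 + 2, 5 = 2·2 + 1; back-substituting gives 1 = 18·12 − 5·43, so 12⁻¹ ≡ 18 (mod 43).
For any y ∈ ℤ/43ℤ, x = 18(y − 28) mod 43 satisfies f(x) = 12·18(y − 28) + 28 ≡ y (since 12·18 ≡ 1 mod 43). So every y has a preimage.
Thus f is surjective.
Since f is surjective, we compute f⁻¹(0): solve 12x + 28 ≡ 0 (mod 43), i.e. 12x ≡ 15 (mod 43).
Multiplying by 12⁻¹ = 18 gives x ≡ 18·15 = 270 = 6·43 + 12 ≡ 12 (mod 43).
Check: f(12) = 12·12 + 28 = 172 = 4·43 + 0 ≡ 0 (mod 43).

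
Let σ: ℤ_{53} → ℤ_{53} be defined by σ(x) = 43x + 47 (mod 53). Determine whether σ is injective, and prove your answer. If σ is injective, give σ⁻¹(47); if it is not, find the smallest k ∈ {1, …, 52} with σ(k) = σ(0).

0

By definition, σ is injective when σ(u) = σ(v) forces u = v.
Suppose σ(u) = σ(v) in ℤ_{53}. Then 43u + 47 ≡ 43v + 47 (mod 53), hence 43(u − v) ≡ 0 (mod 53).
Since gcd(43, 53) = 1, 43 is invertible modulo 53, therefore u − v ≡ 0 (mod 53), i.e. u = v.
Hence σ is injective.
We now compute 43⁻¹ mod 53 explicitly. Euclid's algorithm: 53 = 1·43 + 10, 43 = 4·10 + 3, 10 = 3·3 + 1; back-substituting gives 1 = 37·43 − 30·53, so 43⁻¹ ≡ 37 (mod 53).
Since σ is injective, we compute σ⁻¹(47): solve 43x + 47 ≡ 47 (mod 53), i.e. 43x ≡ 0 (mod 53).
Multiplying by 43⁻¹ = 37 gives x ≡ 37·0 = 0 ≡ 0 (mod 53).
Check: σ(0) = 43·0 + 47 = 47 ≡ 47 (mod 53).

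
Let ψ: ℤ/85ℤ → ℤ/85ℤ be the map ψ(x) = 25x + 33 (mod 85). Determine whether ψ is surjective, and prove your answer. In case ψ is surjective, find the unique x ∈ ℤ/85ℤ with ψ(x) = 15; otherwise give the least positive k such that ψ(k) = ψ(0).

Recall: surjectivity means every element of the codomain has a preimage under ψ.
Since gcd(25, 85) = 5, we have 25x ≡ 0 (mod 5) for all x, so ψ(x) ≡ 3 (mod 5).
But 0 ≢ 3 (mod 5), so 0 ∈ ℤ/85ℤ has no preimage. Therefore ψ is not surjective.
Since ψ is not surjective, we find the least positive k with ψ(k) = ψ(0): this means 25k ≡ 0 (mod 85), i.e. 85 ∣ 25k. Since gcd(25, 85) = 5, dividing through by 5 this holds exactly when 17 ∣ 5k, and as gcd(5, 17) = 1, exactly when 17 ∣ k.
The smallest positive such k is 17.

17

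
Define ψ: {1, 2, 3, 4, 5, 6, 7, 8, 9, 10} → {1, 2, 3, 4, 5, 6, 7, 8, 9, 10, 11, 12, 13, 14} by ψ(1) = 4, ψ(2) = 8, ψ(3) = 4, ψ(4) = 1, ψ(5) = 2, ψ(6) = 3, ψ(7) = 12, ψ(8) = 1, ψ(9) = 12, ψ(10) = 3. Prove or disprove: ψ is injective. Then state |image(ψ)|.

6

ψ(1) = 4 = ψ(3) with 1 ≠ 3, so ψ is not injective.
The image of ψ is {1, 2, 3, 4, 8, 12}, which has 6 elements.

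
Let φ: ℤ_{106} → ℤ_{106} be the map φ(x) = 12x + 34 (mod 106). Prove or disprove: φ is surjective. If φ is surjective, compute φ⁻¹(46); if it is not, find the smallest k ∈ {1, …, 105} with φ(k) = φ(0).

Since gcd(12, 106) = 2, we have 12x ≡ 0 (mod 2) for all x, so φ(x) ≡ 0 (mod 2).
But 1 ≢ 0 (mod 2), so 1 ∈ ℤ_{106} has no preimage. Thus φ is not surjective.
Since φ is not surjective, we find the least positive k with φ(k) = φ(0): this means 12k ≡ 0 (mod 106), i.e. 106 ∣ 12k. Since gcd(12, 106) = 2, dividing through by 2 this holds exactly when 53 ∣ 6k, and as gcd(6, 53) = 1, exactly when 53 ∣ k.
The smallest positive such k is 53.

53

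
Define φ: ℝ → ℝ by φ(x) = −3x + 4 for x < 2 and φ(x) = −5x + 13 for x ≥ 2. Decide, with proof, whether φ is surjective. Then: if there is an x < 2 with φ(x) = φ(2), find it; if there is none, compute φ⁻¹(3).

Both pieces are strictly decreasing (slopes −3 and −5), so each is injective on its own interval.
The left piece maps (−∞, 2) onto (−2, ∞); the right piece maps [2, ∞) onto (−∞, 3].
The union (−2, ∞) ∪ (−∞, 3] covers ℝ, so φ is surjective.
For the follow-up: the images overlap, so an x < 2 with φ(x) = φ(2) exists. φ(2) = 3; solving −3x + 4 = 3 for x < 2 gives x = (3 − 4)/(−3) = 1/3.

1/3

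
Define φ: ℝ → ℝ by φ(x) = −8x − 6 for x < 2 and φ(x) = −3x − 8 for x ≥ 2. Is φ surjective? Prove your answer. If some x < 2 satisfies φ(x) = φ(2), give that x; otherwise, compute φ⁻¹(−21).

1

Both pieces are strictly decreasing (slopes −8 and −3), so each is injective on its own interval.
The left piece maps (−∞, 2) onto (−22, ∞); the right piece maps [2, ∞) onto (−∞, −14].
The union (−22, ∞) ∪ (−∞, −14] covers ℝ, so φ is surjective.
For the follow-up: the images overlap, so an x < 2 with φ(x) = φ(2) exists. φ(2) = −14; solving −8x − 6 = −14 for x < 2 gives x = (−14 + 6)/(−8) = 1.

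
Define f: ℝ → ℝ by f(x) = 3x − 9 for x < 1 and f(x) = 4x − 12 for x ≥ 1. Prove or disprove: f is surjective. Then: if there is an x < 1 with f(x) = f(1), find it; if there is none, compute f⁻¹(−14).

1/3

Both pieces are strictly increasing (slopes 3 and 4), so each is injective on its own interval.
The left piece maps (−∞, 1) onto (−∞, −6); the right piece maps [1, ∞) onto [−8, ∞).
The union (−∞, −6) ∪ [−8, ∞) covers ℝ, so f is surjective.
For the follow-up: the images overlap, so an x < 1 with f(x) = f(1) exists. f(1) = −8; solving 3x − 9 = −8 for x < 1 gives x = (−8 + 9)/3 = 1/3.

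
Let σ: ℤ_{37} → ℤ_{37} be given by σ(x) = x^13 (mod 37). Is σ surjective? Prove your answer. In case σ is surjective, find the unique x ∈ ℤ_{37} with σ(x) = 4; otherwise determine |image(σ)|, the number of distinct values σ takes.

Since 37 is prime, the nonzero elements of ℤ_{37} form a cyclic group of order 36.
As gcd(13, 36) = 1, raising to the 13th power is a bijection on this group: if x_1^13 ≡ x_2^13 then (x_1x_2^{−1})^13 = 1, and the only element of order dividing gcd(13, 36) = 1 is 1, so x_1 = x_2.
With σ(0) = 0 this makes σ injective on all of ℤ_{37}, hence bijective (finite equal-size domain and codomain). In particular σ is surjective.
Since σ is surjective, we find the preimage of 4. The inverse of x ↦ x^13 on (ℤ_{37})^× is x ↦ x^25, because 13·25 = 325 = 9·36 + 1 ≡ 1 (mod 36) and x^{36} = 1 for x ≠ 0 (Fermat). So σ⁻¹(4) = 4^25 mod 37.
Repeated squaring mod 37: 4^1 ≡ 4, 4^2 ≡ 4² = 16, 4^4 ≡ 16² = 256 ≡ 34, 4^8 ≡ 34² = 1156 ≡ 9, 4^16 ≡ 9² = 81 ≡ 7. Since 25 = 16 + 8 + 1, 4^25 ≡ 7·9·4: 7·9 = 63 ≡ 26, then 26·4 = 104 ≡ 30. So 4^25 ≡ 30 (mod 37).
Hence σ⁻¹(4) = 30.

30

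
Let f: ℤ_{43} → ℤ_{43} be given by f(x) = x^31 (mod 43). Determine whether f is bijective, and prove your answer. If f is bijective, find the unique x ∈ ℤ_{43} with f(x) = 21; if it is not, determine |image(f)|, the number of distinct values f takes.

Since 43 is prime, the nonzero elements of ℤ_{43} form a cyclic group of order 42.
As gcd(31, 42) = 1, raising to the 31st power is a bijection on this group: if x_1^31 ≡ x_2^31 then (x_1x_2^{−1})^31 = 1, and the only element of order dividing gcd(31, 42) = 1 is 1, so x_1 = x_2.
With f(0) = 0 this makes f injective on all of ℤ_{43}, hence bijective (finite equal-size domain and codomain). In particular f is bijective.
Since f is bijective, we find the preimage of 21. The inverse of x ↦ x^31 on (ℤ_{43})^× is x ↦ x^19, because 31·19 = 589 = 14·42 + 1 ≡ 1 (mod 42) and x^{42} = 1 for x ≠ 0 (Fermat). So f⁻¹(21) = 21^19 mod 43.
Repeated squaring mod 43: 21^1 ≡ 21, 21^2 ≡ 21² = 441 ≡ 11, 21^4 ≡ 11² = 121 ≡ 35, 21^8 ≡ 35² = 1225 ≡ 21, 21^16 ≡ 21² = 441 ≡ 11. Since 19 = 16 + 2 + 1, 21^19 ≡ 11·11·21: 11·11 = 121 ≡ 35, then 35·21 = 735 ≡ 4. So 21^19 ≡ 4 (mod 43).
Hence f⁻¹(21) = 4.

4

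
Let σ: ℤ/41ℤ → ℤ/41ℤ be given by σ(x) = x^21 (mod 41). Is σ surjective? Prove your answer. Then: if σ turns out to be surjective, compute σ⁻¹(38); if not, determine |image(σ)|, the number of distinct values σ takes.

Since 41 is prime, the nonzero elements of ℤ/41ℤ form a cyclic group of order 40.
As gcd(21, 40) = 1, raising to the 21st power is a bijection on this group: if u^21 ≡ v^21 then (uv^{−1})^21 = 1, and the only element of order dividing gcd(21, 40) = 1 is 1, so u = v.
With σ(0) = 0 this makes σ injective on all of ℤ/41ℤ, hence bijective (finite equal-size domain and codomain). In particular σ is surjective.
Since σ is surjective, we find the preimage of 38. The inverse of x ↦ x^21 on (ℤ/41ℤ)^× is x ↦ x^21, because 21·21 = 441 = 11·40 + 1 ≡ 1 (mod 40) and x^{40} = 1 for x ≠ 0 (Fermat). So σ⁻¹(38) = 38^21 mod 41.
Repeated squaring mod 41: 38^1 ≡ 38, 38^2 ≡ 38² = 1444 ≡ 9, 38^4 ≡ 9² = 81 ≡ 40, 38^8 ≡ 40² = 1600 ≡ 1, 38^16 ≡ 1² = 1. Since 21 = 16 + 4 + 1, 38^21 ≡ 1·40·38: 1·40 = 40, then 40·38 = 1520 ≡ 3. So 38^21 ≡ 3 (mod 41).
Hence σ⁻¹(38) = 3.

3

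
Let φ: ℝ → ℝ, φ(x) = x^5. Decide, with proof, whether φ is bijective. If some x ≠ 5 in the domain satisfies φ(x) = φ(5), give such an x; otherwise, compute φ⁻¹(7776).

On ℝ, x ↦ x^5 is strictly increasing (injective) and for any y ∈ ℝ the 5th root y^{1/5} lies in ℝ (surjective). So φ is bijective.
Since x ↦ x^5 is strictly increasing on ℝ, it is injective there, so no x ≠ 5 in the domain has φ(x) = φ(5). We therefore compute φ⁻¹(7776) = 7776^{1/5} = 6 (indeed 6^5 = 7776).

6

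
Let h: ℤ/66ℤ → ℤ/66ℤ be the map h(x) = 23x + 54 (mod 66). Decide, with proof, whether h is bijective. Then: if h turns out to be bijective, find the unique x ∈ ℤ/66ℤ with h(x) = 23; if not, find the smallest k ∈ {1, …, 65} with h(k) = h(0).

13

Recall: h is injective when h(u) = h(v) forces u = v.
If h(u) = h(v), then 23u ≡ 23v (mod 66). Because gcd(23, 66) = 1, we may cancel 23 to get u ≡ v (mod 66).
We now compute 23⁻¹ mod 66 explicitly. Euclid's algorithm: 66 = 2·23 + 20, 23 = 1·20 + 3, 20 = 6·3 + 2, 3 = 1·2 + 1; back-substituting gives 1 = 23·23 − 8·66, so 23⁻¹ ≡ 23 (mod 66).
Then y ↦ 23(y − 54) is a two-sided inverse to h, so every y ∈ ℤ/66ℤ has a preimage.
Hence h is bijective.
Since h is bijective, we compute h⁻¹(23): solve 23x + 54 ≡ 23 (mod 66), i.e. 23x ≡ 35 (mod 66).
Multiplying by 23⁻¹ = 23 gives x ≡ 23·35 = 805 = 12·66 + 13 ≡ 13 (mod 66).
Check: h(13) = 23·13 + 54 = 353 = 5·66 + 23 ≡ 23 (mod 66).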